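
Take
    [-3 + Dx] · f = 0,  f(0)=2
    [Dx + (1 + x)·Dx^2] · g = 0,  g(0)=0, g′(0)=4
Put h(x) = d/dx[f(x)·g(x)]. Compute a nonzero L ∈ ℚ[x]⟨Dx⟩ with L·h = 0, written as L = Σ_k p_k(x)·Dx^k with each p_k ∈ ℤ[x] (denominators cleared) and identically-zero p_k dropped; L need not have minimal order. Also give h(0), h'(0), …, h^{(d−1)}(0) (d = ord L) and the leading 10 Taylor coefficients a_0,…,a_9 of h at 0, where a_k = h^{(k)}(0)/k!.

L = (15 + 36·x + 27·x^2) + (-11 - 27·x - 18·x^2)·Dx + (2 + 5·x + 3·x^2)·Dx^2  (order 2).
h: a_k = 8, 40, 80, 96, 83, 55, 152/5, 68/5, 653/112, 2767/1680, …
ICs: h(0) = 8, h′(0) = 40.

f: a_k = 2, 6, 9, 9, 27/4, 81/20, 81/40, 243/280, 729/2240, 243/2240, …
g: a_k = 0, 4, -2, 4/3, -1, 4/5, -2/3, 4/7, -1/2, 4/9, …
f·g: L₀ = L_f ⊗_s L_g, ord ≤ 1·2.
Differentiate: ansatz ord ≤ ord L₀ ⇒ L.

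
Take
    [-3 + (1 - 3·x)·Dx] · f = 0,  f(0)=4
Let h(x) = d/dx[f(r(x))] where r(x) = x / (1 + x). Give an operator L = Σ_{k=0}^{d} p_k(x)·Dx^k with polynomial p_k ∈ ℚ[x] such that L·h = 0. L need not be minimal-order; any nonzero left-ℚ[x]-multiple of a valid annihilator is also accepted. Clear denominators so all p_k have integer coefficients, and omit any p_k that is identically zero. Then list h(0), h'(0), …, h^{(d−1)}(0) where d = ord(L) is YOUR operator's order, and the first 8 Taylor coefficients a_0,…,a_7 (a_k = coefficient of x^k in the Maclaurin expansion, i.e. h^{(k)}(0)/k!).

f: a_k = 4, 12, 36, 108, 324, 972, 2916, 8748, …
f∘r: x↦r, Dx↦Dx/r' in L_f ⇒ L₀.
Derive L from L₀ (diff closure).
L = 4 + (-1 + 2·x)·Dx  (order 1).
h: a_k = 12, 48, 144, 384, 960, 2304, 5376, 12288, …
ICs: h(0) = 12.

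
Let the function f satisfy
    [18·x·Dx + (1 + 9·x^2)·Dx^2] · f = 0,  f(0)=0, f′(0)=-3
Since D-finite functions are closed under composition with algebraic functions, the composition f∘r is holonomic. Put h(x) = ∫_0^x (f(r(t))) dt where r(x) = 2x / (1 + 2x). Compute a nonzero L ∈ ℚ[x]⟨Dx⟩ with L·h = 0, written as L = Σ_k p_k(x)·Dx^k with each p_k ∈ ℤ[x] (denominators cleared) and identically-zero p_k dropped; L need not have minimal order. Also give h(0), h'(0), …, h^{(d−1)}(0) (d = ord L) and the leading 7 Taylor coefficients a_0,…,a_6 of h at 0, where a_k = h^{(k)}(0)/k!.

L = (4 + 80·x)·Dx^2 + (1 + 4·x + 40·x^2)·Dx^3  (order 3).
h: a_k = 0, 0, -3, 4, 12, -384/5, 64/5, …
ICs: h(0) = 0, h′(0) = 0, h′′(0) = -6.

f: a_k = 0, -3, 0, 9, 0, -243/5, 0, …
Substitute x→r, Dx→(1/r')Dx; clear ⇒ L₀.
h=∫h₀ ⇒ L = L₀·Dx.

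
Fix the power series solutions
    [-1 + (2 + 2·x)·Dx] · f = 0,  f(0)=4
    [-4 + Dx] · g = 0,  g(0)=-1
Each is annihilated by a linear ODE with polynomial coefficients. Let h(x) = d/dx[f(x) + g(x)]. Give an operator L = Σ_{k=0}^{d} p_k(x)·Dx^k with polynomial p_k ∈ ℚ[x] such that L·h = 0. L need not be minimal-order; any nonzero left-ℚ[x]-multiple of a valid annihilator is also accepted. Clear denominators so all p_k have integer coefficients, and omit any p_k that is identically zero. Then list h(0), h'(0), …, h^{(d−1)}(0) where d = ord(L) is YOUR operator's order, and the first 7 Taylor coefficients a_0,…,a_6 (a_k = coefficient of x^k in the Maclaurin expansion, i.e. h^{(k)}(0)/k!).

L = (-44 - 32·x) + (-61 - 128·x - 64·x^2)·Dx + (18 + 34·x + 16·x^2)·Dx^2  (order 2).
h: a_k = -2, -17, -125/4, -1039/24, -8087/192, -66481/1920, -513893/23040, …
ICs: h(0) = -2, h′(0) = -17.

f: a_k = 4, 2, -1/2, 1/4, -5/32, 7/64, -21/256, …
g: a_k = -1, -4, -8, -32/3, -32/3, -128/15, -256/45, …
L₀ := lclm(L_f,L_g); ord L₀ ≤ 1+1.
h=h₀': d/dx-closure on L₀ ⇒ L.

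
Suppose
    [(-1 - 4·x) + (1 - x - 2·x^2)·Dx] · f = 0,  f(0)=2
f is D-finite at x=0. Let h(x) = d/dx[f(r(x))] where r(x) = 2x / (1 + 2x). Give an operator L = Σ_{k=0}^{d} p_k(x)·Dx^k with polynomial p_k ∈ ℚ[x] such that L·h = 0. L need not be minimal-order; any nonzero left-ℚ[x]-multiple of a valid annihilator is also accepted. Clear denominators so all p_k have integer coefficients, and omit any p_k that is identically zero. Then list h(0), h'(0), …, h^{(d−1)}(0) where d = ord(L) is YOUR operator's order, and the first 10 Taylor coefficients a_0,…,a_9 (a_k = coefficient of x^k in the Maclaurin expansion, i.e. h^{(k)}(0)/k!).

L = (8 + 48·x + 288·x^2 + 320·x^3) + (-1 - 14·x - 36·x^2 + 56·x^3 + 160·x^4)·Dx  (order 1).
h: a_k = 4, 32, 0, 512, -1280, 9216, -35840, 180224, -774144, 3522560, …
ICs: h(0) = 4.

f: a_k = 2, 2, 6, 10, 22, 42, 86, 170, 342, 682, …
Change of var in L_f (x↦r) gives L₀.
Derive L from L₀ (diff closure).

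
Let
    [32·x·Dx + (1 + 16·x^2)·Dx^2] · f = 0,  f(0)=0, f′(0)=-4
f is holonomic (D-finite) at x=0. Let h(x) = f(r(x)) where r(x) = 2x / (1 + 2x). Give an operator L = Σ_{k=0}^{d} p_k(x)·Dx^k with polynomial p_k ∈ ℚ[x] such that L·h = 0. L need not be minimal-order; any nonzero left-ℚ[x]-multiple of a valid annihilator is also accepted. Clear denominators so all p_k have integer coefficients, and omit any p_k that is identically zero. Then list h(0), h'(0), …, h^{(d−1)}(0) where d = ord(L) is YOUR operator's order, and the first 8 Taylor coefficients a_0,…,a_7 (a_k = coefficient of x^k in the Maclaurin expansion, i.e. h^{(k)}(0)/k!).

L = (4 + 136·x)·Dx + (1 + 4·x + 68·x^2)·Dx^2  (order 2).
h: a_k = 0, -8, 16, 416/3, -960, -12928/5, 156416/3, -372224/7, …
ICs: h(0) = 0, h′(0) = -8.

f: a_k = 0, -4, 0, 64/3, 0, -1024/5, 0, 16384/7, …
f∘r: x↦r, Dx↦Dx/r' in L_f ⇒ L₀.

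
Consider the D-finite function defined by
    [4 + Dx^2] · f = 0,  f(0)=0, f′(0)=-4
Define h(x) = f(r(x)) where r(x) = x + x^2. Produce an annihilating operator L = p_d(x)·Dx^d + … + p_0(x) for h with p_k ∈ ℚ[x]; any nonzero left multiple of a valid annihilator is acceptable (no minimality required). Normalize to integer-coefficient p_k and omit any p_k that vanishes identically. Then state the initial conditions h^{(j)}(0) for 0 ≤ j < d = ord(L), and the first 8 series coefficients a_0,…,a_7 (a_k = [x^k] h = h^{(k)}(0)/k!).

L = (4 + 24·x + 48·x^2 + 32·x^3) - 2·Dx + (1 + 2·x)·Dx^2  (order 2).
h: a_k = 0, -4, -4, 8/3, 8, 112/15, 0, -1664/315, …
ICs: h(0) = 0, h′(0) = -4.

f: a_k = 0, -4, 0, 8/3, 0, -8/15, 0, 16/315, …
f∘r: x↦r, Dx↦Dx/r' in L_f ⇒ L₀.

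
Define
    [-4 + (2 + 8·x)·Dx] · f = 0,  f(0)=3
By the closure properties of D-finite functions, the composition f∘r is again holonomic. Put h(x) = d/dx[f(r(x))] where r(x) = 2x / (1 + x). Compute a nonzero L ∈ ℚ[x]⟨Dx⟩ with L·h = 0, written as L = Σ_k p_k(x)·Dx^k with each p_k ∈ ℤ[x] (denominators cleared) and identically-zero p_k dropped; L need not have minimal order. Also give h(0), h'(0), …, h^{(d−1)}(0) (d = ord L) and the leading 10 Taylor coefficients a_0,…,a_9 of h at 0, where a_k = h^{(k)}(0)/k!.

L = (-6 - 18·x) + (-1 - 10·x - 9·x^2)·Dx  (order 1).
h: a_k = 12, -72, 468, -3408, 26460, -212760, 1747620, -14562720, 122617260, -1040611560, …
ICs: h(0) = 12.

f: a_k = 3, 6, -6, 12, -30, 84, -252, 792, -2574, 8580, …
h₀=f(r): pull back L_f along r ⇒ L₀.
h₀' ⇒ L via d/dx closure of L₀.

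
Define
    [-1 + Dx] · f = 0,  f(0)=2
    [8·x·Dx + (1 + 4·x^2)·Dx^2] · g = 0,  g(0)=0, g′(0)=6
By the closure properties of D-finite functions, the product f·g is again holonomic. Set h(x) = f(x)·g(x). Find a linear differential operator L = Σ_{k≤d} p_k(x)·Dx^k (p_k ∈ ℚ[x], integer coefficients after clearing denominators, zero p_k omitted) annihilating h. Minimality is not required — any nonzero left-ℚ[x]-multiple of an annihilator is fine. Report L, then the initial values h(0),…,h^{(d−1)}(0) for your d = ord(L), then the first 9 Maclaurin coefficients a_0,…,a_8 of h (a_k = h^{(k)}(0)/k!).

f: a_k = 2, 2, 1, 1/3, 1/12, 1/60, 1/360, 1/2520, 1/20160, …
g: a_k = 0, 6, 0, -8, 0, 96/5, 0, -384/7, 0, …
Sym-product of L_f,L_g gives L₀ (≤ ord 2).
L = (1 - 8·x + 4·x^2) + (-2 + 8·x - 8·x^2)·Dx + (1 + 4·x^2)·Dx^2  (order 2).
h: a_k = 0, 12, 12, -10, -14, 309/10, 215/6, -12763/140, -43447/420, …
ICs: h(0) = 0, h′(0) = 12.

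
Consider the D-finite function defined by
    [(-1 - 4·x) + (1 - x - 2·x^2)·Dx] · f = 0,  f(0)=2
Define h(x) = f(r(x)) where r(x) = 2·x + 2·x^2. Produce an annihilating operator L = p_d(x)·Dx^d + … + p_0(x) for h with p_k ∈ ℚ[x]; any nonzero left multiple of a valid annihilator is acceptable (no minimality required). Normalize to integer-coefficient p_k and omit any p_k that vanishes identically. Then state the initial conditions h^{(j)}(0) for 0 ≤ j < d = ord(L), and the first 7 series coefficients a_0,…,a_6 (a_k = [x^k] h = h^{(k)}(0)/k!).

f: a_k = 2, 2, 6, 10, 22, 42, 86, …
f∘r: x↦r, Dx↦Dx/r' in L_f ⇒ L₀.
L = (2 + 20·x + 48·x^2 + 32·x^3) + (-1 + 2·x + 10·x^2 + 16·x^3 + 8·x^4)·Dx  (order 1).
h: a_k = 2, 4, 28, 128, 616, 2992, 14416, …
ICs: h(0) = 2.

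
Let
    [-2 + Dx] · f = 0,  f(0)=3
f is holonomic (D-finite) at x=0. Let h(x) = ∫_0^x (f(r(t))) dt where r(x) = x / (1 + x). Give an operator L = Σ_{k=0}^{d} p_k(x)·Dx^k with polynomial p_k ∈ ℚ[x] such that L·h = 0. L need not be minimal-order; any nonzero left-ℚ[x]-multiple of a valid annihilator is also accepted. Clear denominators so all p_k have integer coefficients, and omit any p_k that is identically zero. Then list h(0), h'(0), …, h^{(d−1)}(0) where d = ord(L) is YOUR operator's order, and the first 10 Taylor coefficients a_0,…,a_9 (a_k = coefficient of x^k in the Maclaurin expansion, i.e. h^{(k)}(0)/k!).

f: a_k = 3, 6, 6, 4, 2, 4/5, 4/15, 8/105, 2/105, 4/945, …
f∘r: x↦r, Dx↦Dx/r' in L_f ⇒ L₀.
h=∫h₀ ⇒ L = L₀·Dx.
L = -2·Dx + (1 + 2·x + x^2)·Dx^2  (order 2).
h: a_k = 0, 3, 3, 0, -1/2, 2/5, -1/5, 4/105, 5/84, -32/315, …
ICs: h(0) = 0, h′(0) = 3.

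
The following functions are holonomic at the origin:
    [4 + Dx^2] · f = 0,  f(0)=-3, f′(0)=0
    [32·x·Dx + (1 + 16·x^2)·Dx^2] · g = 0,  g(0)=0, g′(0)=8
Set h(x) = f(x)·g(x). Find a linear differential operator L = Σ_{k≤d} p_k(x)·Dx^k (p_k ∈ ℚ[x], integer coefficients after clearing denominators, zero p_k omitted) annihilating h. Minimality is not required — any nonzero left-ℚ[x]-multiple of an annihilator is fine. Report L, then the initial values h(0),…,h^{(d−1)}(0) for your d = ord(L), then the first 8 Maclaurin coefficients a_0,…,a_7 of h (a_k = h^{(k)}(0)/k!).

L = (1360 + 60416·x^2 + 106496·x^4 + 262144·x^6 + 1048576·x^8) + (2304·x + 45056·x^3 + 196608·x^5 + 1048576·x^7)·Dx + (360 + 15872·x^2 + 36864·x^4 + 131072·x^6 + 524288·x^8)·Dx^2 + (576·x + 11264·x^3 + 49152·x^5 + 262144·x^7)·Dx^3 + (5 + 192·x^2 + 2560·x^4 + 16384·x^6 + 65536·x^8)·Dx^4  (order 4).
h: a_k = 0, -24, 0, 176, 0, -7504/5, 0, 1741792/105, …
ICs: h(0) = 0, h′(0) = -24, h′′(0) = 0, h′′′(0) = 1056.

f: a_k = -3, 0, 6, 0, -2, 0, 4/15, 0, …
g: a_k = 0, 8, 0, -128/3, 0, 2048/5, 0, -32768/7, …
L₀ := L_f ⊗_s L_g (sym. prod.), ord ≤ 4.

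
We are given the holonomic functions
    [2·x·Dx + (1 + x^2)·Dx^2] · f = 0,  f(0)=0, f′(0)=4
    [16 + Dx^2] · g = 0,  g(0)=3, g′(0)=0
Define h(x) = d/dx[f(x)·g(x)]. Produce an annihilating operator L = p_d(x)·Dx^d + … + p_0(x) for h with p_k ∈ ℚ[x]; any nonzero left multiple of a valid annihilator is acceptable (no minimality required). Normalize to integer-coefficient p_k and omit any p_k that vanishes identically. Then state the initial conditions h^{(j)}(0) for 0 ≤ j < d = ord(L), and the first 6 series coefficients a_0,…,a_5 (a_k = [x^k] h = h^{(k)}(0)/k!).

L = (32960 + 157056·x^2 + 319424·x^4 + 359424·x^6 + 242688·x^8 + 94208·x^10 + 16384·x^12) + (6752·x + 28736·x^3 + 49120·x^5 + 43520·x^7 + 20480·x^9 + 4096·x^11)·Dx + (3420 + 17320·x^2 + 37356·x^4 + 44272·x^6 + 30848·x^8 + 12032·x^10 + 2048·x^12)·Dx^2 + (422·x + 1796·x^3 + 3070·x^5 + 2720·x^7 + 1280·x^9 + 256·x^11)·Dx^3 + (85 + 469·x^2 + 1087·x^4 + 1363·x^6 + 980·x^8 + 384·x^10 + 64·x^12)·Dx^4  (order 4).
h: a_k = 12, 0, -300, 0, 812, 0, …
ICs: h(0) = 12, h′(0) = 0, h′′(0) = -600, h′′′(0) = 0.

f: a_k = 0, 4, 0, -4/3, 0, 4/5, …
g: a_k = 3, 0, -24, 0, 32, 0, …
L₀ := L_f ⊗_s L_g (sym. prod.), ord ≤ 4.
h=h₀': d/dx-closure on L₀ ⇒ L.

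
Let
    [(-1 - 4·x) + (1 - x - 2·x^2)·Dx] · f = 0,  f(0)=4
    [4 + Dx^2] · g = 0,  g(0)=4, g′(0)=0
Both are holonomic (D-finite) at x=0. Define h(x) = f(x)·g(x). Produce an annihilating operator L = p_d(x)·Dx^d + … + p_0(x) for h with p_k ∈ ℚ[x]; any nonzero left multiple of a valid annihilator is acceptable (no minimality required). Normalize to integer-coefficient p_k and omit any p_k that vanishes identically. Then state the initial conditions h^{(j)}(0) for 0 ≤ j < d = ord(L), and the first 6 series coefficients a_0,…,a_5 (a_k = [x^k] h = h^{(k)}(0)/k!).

L = (4·x + 8·x^2) + (2 + 8·x)·Dx + (-1 + x + 2·x^2)·Dx^2  (order 2).
h: a_k = 16, 16, 16, 48, 272/3, 560/3, …
ICs: h(0) = 16, h′(0) = 16.

f: a_k = 4, 4, 12, 20, 44, 84, …
g: a_k = 4, 0, -8, 0, 8/3, 0, …
h₀=f·g: eliminate ⇒ L₀, order ≤ 1·2.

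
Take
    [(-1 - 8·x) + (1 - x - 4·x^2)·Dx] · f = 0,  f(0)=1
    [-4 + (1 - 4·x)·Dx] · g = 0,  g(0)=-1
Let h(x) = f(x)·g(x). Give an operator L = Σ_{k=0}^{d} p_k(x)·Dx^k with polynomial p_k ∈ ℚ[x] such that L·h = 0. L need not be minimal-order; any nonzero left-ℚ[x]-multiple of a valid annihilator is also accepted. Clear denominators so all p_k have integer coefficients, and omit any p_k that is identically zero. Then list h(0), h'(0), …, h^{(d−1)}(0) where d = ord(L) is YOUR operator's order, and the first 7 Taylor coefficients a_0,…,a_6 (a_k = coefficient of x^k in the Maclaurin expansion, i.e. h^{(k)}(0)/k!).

L = (-5 + 48·x^2) + (1 - 5·x + 16·x^3)·Dx  (order 1).
h: a_k = -1, -5, -25, -109, -465, -1925, -7881, …
ICs: h(0) = -1.

f: a_k = 1, 1, 5, 9, 29, 65, 181, …
g: a_k = -1, -4, -16, -64, -256, -1024, -4096, …
Product ⇒ symmetric product L₀, ord ≤ 1.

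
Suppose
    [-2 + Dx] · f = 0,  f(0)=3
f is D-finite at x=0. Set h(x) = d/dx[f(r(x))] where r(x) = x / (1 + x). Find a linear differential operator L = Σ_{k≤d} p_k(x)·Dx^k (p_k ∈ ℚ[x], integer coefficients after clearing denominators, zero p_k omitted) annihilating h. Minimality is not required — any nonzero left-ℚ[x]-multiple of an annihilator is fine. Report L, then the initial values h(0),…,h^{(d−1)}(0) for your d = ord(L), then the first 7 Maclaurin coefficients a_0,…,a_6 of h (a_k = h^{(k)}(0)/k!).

f: a_k = 3, 6, 6, 4, 2, 4/5, 4/15, …
L₀ from L_f via x↦r, Dx↦r'^{-1}Dx.
h₀' ⇒ L via d/dx closure of L₀.
L = -2·x + (-1 - 2·x - x^2)·Dx  (order 1).
h: a_k = 6, 0, -6, 8, -6, 8/5, 10/3, …
ICs: h(0) = 6.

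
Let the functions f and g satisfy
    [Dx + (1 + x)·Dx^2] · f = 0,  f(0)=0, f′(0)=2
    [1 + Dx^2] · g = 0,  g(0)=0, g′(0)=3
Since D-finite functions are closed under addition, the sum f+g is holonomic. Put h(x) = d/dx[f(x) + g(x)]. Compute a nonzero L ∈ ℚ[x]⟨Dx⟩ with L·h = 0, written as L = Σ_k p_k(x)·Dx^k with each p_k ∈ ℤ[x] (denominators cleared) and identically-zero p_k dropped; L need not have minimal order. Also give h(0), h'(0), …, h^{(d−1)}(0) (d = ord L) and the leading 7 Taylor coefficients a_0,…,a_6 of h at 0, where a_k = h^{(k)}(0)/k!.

f: a_k = 0, 2, -1, 2/3, -1/2, 2/5, -1/3, …
g: a_k = 0, 3, 0, -1/2, 0, 1/40, 0, …
f+g: L₀ = lclm(L_f,L_g), ord ≤ 2+2.
h=h₀': d/dx-closure on L₀ ⇒ L.
L = (7 + 2·x + x^2) + (3 + 5·x + 3·x^2 + x^3)·Dx + (7 + 2·x + x^2)·Dx^2 + (3 + 5·x + 3·x^2 + x^3)·Dx^3  (order 3).
h: a_k = 5, -2, 1/2, -2, 17/8, -2, 479/240, …
ICs: h(0) = 5, h′(0) = -2, h′′(0) = 1.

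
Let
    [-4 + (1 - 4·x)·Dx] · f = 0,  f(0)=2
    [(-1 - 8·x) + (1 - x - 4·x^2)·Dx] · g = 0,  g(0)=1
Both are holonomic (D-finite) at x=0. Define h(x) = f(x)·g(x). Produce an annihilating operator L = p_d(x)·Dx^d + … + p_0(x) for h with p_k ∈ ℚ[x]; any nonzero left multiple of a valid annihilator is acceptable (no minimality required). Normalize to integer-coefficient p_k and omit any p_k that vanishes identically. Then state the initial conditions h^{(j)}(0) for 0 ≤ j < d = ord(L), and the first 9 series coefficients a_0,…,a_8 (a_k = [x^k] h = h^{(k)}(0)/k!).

f: a_k = 2, 8, 32, 128, 512, 2048, 8192, 32768, 131072, …
g: a_k = 1, 1, 5, 9, 29, 65, 181, 441, 1165, …
Product ⇒ symmetric product L₀, ord ≤ 1.
L = (-5 + 48·x^2) + (1 - 5·x + 16·x^3)·Dx  (order 1).
h: a_k = 2, 10, 50, 218, 930, 3850, 15762, 63930, 258050, …
ICs: h(0) = 2.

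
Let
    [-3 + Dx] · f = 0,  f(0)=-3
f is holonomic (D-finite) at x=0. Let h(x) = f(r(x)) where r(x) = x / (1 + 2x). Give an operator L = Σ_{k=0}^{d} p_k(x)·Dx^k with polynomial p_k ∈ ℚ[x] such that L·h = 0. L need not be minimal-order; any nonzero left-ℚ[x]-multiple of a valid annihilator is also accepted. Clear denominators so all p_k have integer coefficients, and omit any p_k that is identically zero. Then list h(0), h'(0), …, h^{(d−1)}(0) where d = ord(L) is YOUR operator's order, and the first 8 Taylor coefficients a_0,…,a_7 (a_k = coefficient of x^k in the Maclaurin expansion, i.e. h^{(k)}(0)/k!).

L = -3 + (1 + 4·x + 4·x^2)·Dx  (order 1).
h: a_k = -3, -9, 9/2, 9/2, -153/8, 1557/40, -4743/80, 37323/560, …
ICs: h(0) = -3.

f: a_k = -3, -9, -27/2, -27/2, -81/8, -243/40, -243/80, -729/560, …
h₀=f(r): pull back L_f along r ⇒ L₀.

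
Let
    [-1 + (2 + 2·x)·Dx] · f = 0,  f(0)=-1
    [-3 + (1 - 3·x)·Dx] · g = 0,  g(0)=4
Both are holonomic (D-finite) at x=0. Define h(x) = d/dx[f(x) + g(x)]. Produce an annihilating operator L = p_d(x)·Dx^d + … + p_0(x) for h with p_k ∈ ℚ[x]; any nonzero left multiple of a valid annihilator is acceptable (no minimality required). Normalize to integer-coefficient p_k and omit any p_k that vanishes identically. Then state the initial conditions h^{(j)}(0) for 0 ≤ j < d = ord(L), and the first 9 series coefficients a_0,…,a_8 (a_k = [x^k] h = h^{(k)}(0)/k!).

f: a_k = -1, -1/2, 1/8, -1/16, 5/128, -7/256, 21/1024, -33/2048, 429/32768, …
g: a_k = 4, 12, 36, 108, 324, 972, 2916, 8748, 26244, …
h₀=f+g: left-lcm gives L₀, ord ≤ 2.
Differentiate: ansatz ord ≤ ord L₀ ⇒ L.
L = (-126 - 54·x) + (-213 - 450·x - 189·x^2)·Dx + (26 - 34·x - 114·x^2 - 54·x^3)·Dx^2  (order 2).
h: a_k = 23/2, 289/4, 5181/16, 41477/32, 1244125/256, 8958015/512, 125411097/2048, 859963821/4096, 46438016733/65536, …
ICs: h(0) = 23/2, h′(0) = 289/4.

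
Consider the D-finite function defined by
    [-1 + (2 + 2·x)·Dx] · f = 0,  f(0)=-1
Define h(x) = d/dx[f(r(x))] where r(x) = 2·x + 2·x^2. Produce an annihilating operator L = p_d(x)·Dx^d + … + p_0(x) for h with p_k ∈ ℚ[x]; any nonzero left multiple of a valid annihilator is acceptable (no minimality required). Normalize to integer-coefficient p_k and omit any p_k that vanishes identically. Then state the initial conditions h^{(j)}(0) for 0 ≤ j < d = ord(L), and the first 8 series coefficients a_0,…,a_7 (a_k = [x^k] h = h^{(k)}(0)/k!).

L = 1 + (-1 - 4·x - 6·x^2 - 4·x^3)·Dx  (order 1).
h: a_k = -1, -1, 3/2, -3/2, 5/8, 9/8, -49/16, 61/16, …
ICs: h(0) = -1.

f: a_k = -1, -1/2, 1/8, -1/16, 5/128, -7/256, 21/1024, -33/2048, …
L₀ from L_f via x↦r, Dx↦r'^{-1}Dx.
Differentiate: ansatz ord ≤ ord L₀ ⇒ L.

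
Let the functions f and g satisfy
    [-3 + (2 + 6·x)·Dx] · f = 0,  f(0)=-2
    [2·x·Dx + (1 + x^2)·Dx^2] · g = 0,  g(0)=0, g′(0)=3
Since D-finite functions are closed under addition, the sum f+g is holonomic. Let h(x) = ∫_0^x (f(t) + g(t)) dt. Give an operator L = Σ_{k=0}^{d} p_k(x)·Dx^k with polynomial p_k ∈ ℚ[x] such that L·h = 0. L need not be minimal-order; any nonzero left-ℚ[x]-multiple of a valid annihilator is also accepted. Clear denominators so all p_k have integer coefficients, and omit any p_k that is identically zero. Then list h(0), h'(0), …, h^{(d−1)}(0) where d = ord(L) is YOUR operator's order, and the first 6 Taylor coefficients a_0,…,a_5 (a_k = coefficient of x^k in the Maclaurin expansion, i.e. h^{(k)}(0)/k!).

f: a_k = -2, -3, 9/4, -27/8, 405/64, -1701/128, …
g: a_k = 0, 3, 0, -1, 0, 3/5, …
Weyl lclm of L_f,L_g ⇒ L₀ (ord ≤ 3).
∫: right-multiply L₀ by Dx.
L = (-12 - 90·x + 36·x^2 + 54·x^3)·Dx^2 + (-35 - 48·x - 102·x^2 + 144·x^3 + 189·x^4)·Dx^3 + (-6 - 10·x + 36·x^2 + 44·x^3 + 42·x^4 + 54·x^5)·Dx^4  (order 4).
h: a_k = 0, -2, 0, 3/4, -35/32, 81/64, …
ICs: h(0) = 0, h′(0) = -2, h′′(0) = 0, h′′′(0) = 9/2.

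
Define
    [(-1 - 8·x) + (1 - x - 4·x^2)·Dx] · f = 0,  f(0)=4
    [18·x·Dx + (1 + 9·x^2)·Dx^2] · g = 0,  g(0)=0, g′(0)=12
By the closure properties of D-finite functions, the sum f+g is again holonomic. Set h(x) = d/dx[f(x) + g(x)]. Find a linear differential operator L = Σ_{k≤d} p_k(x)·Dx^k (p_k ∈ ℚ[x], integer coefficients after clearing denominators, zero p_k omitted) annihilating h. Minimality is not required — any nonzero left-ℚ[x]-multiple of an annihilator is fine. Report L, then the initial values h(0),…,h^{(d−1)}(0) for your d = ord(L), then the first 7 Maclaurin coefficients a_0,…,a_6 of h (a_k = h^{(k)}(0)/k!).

f: a_k = 4, 4, 20, 36, 116, 260, 724, …
g: a_k = 0, 12, 0, -36, 0, 972/5, 0, …
Weyl lclm of L_f,L_g ⇒ L₀ (ord ≤ 3).
Differentiate: ansatz ord ≤ ord L₀ ⇒ L.
L = (-90 + 360·x + 6462·x^2 + 14688·x^3 + 63936·x^4 + 31104·x^6) + (36 + 294·x + 324·x^2 + 3198·x^3 + 13680·x^4 + 46080·x^5 + 3888·x^6 + 31104·x^7)·Dx + (-5 - 16·x - 160·x^2 + 96·x^3 - 555·x^4 + 2304·x^5 + 4896·x^6 + 1296·x^7 + 5184·x^8)·Dx^2  (order 2).
h: a_k = 16, 40, 0, 464, 2272, 4344, 3600, …
ICs: h(0) = 16, h′(0) = 40.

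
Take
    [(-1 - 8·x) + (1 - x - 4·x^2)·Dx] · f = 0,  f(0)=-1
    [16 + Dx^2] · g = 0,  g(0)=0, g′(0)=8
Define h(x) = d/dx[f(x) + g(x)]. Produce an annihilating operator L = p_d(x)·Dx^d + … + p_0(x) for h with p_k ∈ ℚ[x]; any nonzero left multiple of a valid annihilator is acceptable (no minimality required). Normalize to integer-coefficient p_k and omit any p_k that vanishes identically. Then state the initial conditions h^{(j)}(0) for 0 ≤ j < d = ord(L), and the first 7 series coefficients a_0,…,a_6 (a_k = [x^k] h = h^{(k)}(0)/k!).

L = (6848 + 35072·x + 150784·x^2 + 87040·x^3 + 204800·x^4 + 147456·x^5 + 196608·x^6) + (-560 - 4048·x + 5184·x^2 + 13952·x^3 + 2560·x^4 + 18432·x^5 + 57344·x^6 + 65536·x^7)·Dx + (428 + 2192·x + 9424·x^2 + 5440·x^3 + 12800·x^4 + 9216·x^5 + 12288·x^6)·Dx^2 + (-35 - 253·x + 324·x^2 + 872·x^3 + 160·x^4 + 1152·x^5 + 3584·x^6 + 4096·x^7)·Dx^3  (order 3).
h: a_k = 7, -10, -91, -116, -719/3, -1086, -140963/45, …
ICs: h(0) = 7, h′(0) = -10, h′′(0) = -182.

f: a_k = -1, -1, -5, -9, -29, -65, -181, …
g: a_k = 0, 8, 0, -64/3, 0, 256/15, 0, …
L₀ := lclm(L_f,L_g); ord L₀ ≤ 1+2.
h=h₀': d/dx-closure on L₀ ⇒ L.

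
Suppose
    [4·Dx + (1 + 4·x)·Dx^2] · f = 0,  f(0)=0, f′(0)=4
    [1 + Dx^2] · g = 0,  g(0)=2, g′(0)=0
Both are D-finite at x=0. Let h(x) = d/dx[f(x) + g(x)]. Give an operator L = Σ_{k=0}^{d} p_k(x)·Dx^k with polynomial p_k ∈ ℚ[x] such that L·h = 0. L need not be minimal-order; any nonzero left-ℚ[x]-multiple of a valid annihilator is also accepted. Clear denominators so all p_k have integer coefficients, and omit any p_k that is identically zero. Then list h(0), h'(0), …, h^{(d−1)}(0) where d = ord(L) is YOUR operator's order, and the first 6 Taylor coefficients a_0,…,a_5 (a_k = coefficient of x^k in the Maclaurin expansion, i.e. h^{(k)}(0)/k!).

L = (388 + 32·x + 64·x^2) + (33 + 140·x + 48·x^2 + 64·x^3)·Dx + (388 + 32·x + 64·x^2)·Dx^2 + (33 + 140·x + 48·x^2 + 64·x^3)·Dx^3  (order 3).
h: a_k = 4, -18, 64, -767/3, 1024, -245761/60, …
ICs: h(0) = 4, h′(0) = -18, h′′(0) = 128.

f: a_k = 0, 4, -8, 64/3, -64, 1024/5, …
g: a_k = 2, 0, -1, 0, 1/12, 0, …
Weyl lclm of L_f,L_g ⇒ L₀ (ord ≤ 4).
Differentiate: ansatz ord ≤ ord L₀ ⇒ L.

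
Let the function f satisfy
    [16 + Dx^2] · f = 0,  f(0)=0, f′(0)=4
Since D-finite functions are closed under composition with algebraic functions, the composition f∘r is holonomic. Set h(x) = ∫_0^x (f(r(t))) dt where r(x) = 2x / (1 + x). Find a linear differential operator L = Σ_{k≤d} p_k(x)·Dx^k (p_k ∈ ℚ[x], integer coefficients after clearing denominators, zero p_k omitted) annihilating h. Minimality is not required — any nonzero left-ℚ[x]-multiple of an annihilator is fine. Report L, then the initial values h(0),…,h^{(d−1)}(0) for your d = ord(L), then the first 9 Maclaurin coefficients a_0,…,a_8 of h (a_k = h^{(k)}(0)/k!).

f: a_k = 0, 4, 0, -32/3, 0, 128/15, 0, -1024/315, 0, …
h₀=f(r): pull back L_f along r ⇒ L₀.
h=∫h₀ ⇒ L = L₀·Dx.
L = 64·Dx + (2 + 6·x + 6·x^2 + 2·x^3)·Dx^2 + (1 + 4·x + 6·x^2 + 4·x^3 + x^4)·Dx^3  (order 3).
h: a_k = 0, 0, 4, -8/3, -58/3, 248/5, -1732/45, -520/7, 94811/315, …
ICs: h(0) = 0, h′(0) = 0, h′′(0) = 8.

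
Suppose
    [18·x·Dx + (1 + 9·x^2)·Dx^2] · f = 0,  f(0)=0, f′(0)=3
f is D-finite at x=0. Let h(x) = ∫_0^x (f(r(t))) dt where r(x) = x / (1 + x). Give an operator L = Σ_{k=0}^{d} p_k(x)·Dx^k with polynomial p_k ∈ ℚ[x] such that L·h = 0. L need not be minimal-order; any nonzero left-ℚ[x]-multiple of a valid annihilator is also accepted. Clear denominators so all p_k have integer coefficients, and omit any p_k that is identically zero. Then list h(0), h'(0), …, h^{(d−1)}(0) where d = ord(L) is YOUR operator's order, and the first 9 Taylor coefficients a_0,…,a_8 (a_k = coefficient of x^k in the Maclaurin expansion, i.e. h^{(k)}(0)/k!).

f: a_k = 0, 3, 0, -9, 0, 243/5, 0, -2187/7, 0, …
L₀ from L_f via x↦r, Dx↦r'^{-1}Dx.
∫: right-multiply L₀ by Dx.
L = (2 + 20·x)·Dx^2 + (1 + 2·x + 10·x^2)·Dx^3  (order 3).
h: a_k = 0, 0, 3/2, -1, -3/2, 24/5, -2/5, -156/7, 249/7, …
ICs: h(0) = 0, h′(0) = 0, h′′(0) = 3.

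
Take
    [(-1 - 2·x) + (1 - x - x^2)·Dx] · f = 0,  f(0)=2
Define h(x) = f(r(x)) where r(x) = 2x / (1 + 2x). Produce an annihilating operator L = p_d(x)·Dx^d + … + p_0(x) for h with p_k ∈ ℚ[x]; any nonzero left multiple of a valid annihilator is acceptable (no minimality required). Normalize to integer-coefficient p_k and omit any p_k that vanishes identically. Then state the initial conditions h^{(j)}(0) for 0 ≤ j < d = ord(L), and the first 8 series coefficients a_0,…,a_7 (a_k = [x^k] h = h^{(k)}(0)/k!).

L = (2 + 12·x) + (-1 - 4·x + 8·x^3)·Dx  (order 1).
h: a_k = 2, 4, 8, 0, 32, -64, 256, -768, …
ICs: h(0) = 2.

f: a_k = 2, 2, 4, 6, 10, 16, 26, 42, …
f∘r: x↦r, Dx↦Dx/r' in L_f ⇒ L₀.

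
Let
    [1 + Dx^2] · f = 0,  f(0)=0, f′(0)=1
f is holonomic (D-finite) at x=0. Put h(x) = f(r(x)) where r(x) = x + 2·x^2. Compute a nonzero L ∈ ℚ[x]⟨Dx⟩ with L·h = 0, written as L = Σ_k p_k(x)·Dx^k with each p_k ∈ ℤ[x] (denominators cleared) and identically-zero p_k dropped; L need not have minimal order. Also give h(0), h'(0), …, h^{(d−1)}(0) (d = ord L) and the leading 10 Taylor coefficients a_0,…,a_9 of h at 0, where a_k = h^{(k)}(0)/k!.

L = (1 + 12·x + 48·x^2 + 64·x^3) - 4·Dx + (1 + 4·x)·Dx^2  (order 2).
h: a_k = 0, 1, 2, -1/6, -1, -239/120, -5/4, 1679/5040, 239/360, 235873/362880, …
ICs: h(0) = 0, h′(0) = 1.

f: a_k = 0, 1, 0, -1/6, 0, 1/120, 0, -1/5040, 0, 1/362880, …
f∘r: x↦r, Dx↦Dx/r' in L_f ⇒ L₀.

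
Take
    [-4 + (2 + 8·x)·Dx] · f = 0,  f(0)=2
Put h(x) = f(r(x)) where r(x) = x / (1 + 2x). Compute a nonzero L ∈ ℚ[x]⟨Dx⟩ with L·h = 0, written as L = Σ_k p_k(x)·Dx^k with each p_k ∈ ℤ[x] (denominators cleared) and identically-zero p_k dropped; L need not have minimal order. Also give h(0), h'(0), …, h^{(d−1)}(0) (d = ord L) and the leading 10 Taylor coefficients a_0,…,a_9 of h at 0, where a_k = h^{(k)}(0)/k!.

L = -2 + (1 + 8·x + 12·x^2)·Dx  (order 1).
h: a_k = 2, 4, -12, 40, -148, 600, -2616, 12048, -57780, 285592, …
ICs: h(0) = 2.

f: a_k = 2, 4, -4, 8, -20, 56, -168, 528, -1716, 5720, …
Change of var in L_f (x↦r) gives L₀.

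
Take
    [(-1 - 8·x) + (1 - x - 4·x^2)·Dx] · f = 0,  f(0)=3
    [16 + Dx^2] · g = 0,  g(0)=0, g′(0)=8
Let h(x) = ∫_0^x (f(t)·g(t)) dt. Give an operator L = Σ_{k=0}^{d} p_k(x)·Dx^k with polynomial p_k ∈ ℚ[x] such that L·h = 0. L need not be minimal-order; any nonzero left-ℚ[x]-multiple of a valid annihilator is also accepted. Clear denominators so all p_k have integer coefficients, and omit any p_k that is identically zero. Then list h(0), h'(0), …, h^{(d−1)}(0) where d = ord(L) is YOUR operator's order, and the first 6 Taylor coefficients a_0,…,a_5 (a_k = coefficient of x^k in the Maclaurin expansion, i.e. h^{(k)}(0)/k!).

f: a_k = 3, 3, 15, 27, 87, 195, …
g: a_k = 0, 8, 0, -64/3, 0, 256/15, …
Product ⇒ symmetric product L₀, ord ≤ 2.
∫: right-multiply L₀ by Dx.
L = (-8 + 16·x + 64·x^2)·Dx + (2 + 16·x)·Dx^2 + (-1 + x + 4·x^2)·Dx^3  (order 3).
h: a_k = 0, 0, 12, 8, 14, 152/5, …
ICs: h(0) = 0, h′(0) = 0, h′′(0) = 24.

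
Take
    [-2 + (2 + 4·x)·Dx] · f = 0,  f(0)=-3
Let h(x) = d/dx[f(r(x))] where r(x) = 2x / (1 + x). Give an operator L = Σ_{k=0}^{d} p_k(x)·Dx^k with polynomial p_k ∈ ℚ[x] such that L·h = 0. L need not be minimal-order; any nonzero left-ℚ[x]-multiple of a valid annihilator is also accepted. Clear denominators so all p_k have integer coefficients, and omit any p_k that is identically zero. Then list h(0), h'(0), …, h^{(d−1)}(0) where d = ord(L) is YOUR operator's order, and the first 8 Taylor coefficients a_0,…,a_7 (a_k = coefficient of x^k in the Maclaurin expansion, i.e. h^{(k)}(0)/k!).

L = (-4 - 10·x) + (-1 - 6·x - 5·x^2)·Dx  (order 1).
h: a_k = -6, 24, -90, 360, -1530, 6768, -30702, 141600, …
ICs: h(0) = -6.

f: a_k = -3, -3, 3/2, -3/2, 15/8, -21/8, 63/16, -99/16, …
h₀=f(r): pull back L_f along r ⇒ L₀.
Differentiate: ansatz ord ≤ ord L₀ ⇒ L.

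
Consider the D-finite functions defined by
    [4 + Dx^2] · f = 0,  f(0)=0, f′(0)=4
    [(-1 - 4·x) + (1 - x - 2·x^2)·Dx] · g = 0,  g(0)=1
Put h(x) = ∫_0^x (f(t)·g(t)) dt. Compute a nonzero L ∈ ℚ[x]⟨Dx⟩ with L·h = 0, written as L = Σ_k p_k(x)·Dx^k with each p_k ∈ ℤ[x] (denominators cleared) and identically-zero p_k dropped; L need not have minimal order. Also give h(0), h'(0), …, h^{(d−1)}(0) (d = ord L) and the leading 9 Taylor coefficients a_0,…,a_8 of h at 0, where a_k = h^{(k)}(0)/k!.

L = (4·x + 8·x^2)·Dx + (2 + 8·x)·Dx^2 + (-1 + x + 2·x^2)·Dx^3  (order 3).
h: a_k = 0, 0, 2, 4/3, 7/3, 52/15, 274/45, 356/35, 11357/630, …
ICs: h(0) = 0, h′(0) = 0, h′′(0) = 4.

f: a_k = 0, 4, 0, -8/3, 0, 8/15, 0, -16/315, 0, …
g: a_k = 1, 1, 3, 5, 11, 21, 43, 85, 171, …
Product ⇒ symmetric product L₀, ord ≤ 2.
Integrate: L := L₀·Dx.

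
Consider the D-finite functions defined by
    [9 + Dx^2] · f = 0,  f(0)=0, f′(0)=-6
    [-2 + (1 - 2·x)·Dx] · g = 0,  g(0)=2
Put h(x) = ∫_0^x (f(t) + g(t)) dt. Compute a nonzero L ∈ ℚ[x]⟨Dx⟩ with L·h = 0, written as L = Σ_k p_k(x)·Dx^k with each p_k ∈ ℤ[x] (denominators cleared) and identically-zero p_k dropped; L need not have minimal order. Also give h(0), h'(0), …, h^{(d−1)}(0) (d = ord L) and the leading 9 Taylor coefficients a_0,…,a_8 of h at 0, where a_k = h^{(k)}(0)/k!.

f: a_k = 0, -6, 0, 9, 0, -81/20, 0, 243/280, 0, …
g: a_k = 2, 4, 8, 16, 32, 64, 128, 256, 512, …
f+g: L₀ = lclm(L_f,L_g), ord ≤ 2+1.
h=∫₀ˣh₀: take L = L₀·Dx.
L = (-594 + 648·x - 648·x^2)·Dx + (153 - 630·x + 972·x^2 - 648·x^3)·Dx^2 + (-66 + 72·x - 72·x^2)·Dx^3 + (17 - 70·x + 108·x^2 - 72·x^3)·Dx^4  (order 4).
h: a_k = 0, 2, -1, 8/3, 25/4, 32/5, 1199/120, 128/7, 71923/2240, …
ICs: h(0) = 0, h′(0) = 2, h′′(0) = -2, h′′′(0) = 16.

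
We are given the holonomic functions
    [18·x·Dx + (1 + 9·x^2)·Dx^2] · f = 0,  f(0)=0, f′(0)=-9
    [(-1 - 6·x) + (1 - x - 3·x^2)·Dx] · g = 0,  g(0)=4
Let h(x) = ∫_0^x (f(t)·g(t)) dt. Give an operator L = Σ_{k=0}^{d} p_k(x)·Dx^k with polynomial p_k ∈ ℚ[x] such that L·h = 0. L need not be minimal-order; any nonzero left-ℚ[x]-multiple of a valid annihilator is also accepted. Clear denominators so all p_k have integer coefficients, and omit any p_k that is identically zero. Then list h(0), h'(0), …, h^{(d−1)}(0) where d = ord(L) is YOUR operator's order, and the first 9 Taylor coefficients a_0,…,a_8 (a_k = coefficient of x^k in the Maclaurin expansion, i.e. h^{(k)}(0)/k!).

L = (6 + 18·x + 162·x^2)·Dx + (2 - 6·x + 36·x^2 + 162·x^3)·Dx^2 + (-1 + x - 6·x^2 + 9·x^3 + 27·x^4)·Dx^3  (order 3).
h: a_k = 0, 0, -18, -12, -9, -144/5, -696/5, -6336/35, -207/70, …
ICs: h(0) = 0, h′(0) = 0, h′′(0) = -36.

f: a_k = 0, -9, 0, 27, 0, -729/5, 0, 6561/7, 0, …
g: a_k = 4, 4, 16, 28, 76, 160, 388, 868, 2032, …
Product ⇒ symmetric product L₀, ord ≤ 2.
Integrate: L := L₀·Dx.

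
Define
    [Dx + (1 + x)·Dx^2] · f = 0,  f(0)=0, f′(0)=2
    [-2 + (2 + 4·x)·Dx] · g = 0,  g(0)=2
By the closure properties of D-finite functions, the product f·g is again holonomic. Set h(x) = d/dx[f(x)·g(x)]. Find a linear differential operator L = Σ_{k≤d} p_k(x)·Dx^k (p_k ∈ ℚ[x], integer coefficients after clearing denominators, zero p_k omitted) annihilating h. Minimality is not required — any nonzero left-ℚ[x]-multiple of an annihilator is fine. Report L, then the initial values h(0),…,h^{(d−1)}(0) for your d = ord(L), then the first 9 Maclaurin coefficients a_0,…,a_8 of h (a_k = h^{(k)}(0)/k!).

f: a_k = 0, 2, -1, 2/3, -1/2, 2/5, -1/3, 2/7, -1/4, …
g: a_k = 2, 2, -1, 1, -5/4, 7/4, -21/8, 33/8, -429/64, …
h₀=f·g: eliminate ⇒ L₀, order ≤ 2·1.
Derive L from L₀ (diff closure).
L = (1 + 4·x + x^2) + (7 + 27·x + 30·x^2 + 8·x^3)·Dx + (2 + 11·x + 21·x^2 + 16·x^3 + 4·x^4)·Dx^2  (order 2).
h: a_k = 4, 4, -8, 40/3, -131/6, 363/10, -309/5, 3772/35, -43003/224, …
ICs: h(0) = 4, h′(0) = 4.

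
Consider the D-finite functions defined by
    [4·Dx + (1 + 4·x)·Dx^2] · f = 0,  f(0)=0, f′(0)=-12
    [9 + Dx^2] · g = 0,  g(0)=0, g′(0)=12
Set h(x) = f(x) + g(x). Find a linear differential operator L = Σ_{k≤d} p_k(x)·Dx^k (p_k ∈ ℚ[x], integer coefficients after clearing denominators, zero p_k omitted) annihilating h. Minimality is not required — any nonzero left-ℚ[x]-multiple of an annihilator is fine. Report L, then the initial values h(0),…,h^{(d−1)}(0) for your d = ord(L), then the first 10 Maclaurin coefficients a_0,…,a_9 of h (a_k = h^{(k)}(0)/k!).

L = (3780 + 2592·x + 5184·x^2)·Dx + (369 + 2124·x + 3888·x^2 + 5184·x^3)·Dx^2 + (420 + 288·x + 576·x^2)·Dx^3 + (41 + 236·x + 432·x^2 + 576·x^3)·Dx^4  (order 4).
h: a_k = 0, 0, 24, -82, 192, -6063/10, 2048, -140469/20, 24576, -293600551/3360, …
ICs: h(0) = 0, h′(0) = 0, h′′(0) = 48, h′′′(0) = -492.

f: a_k = 0, -12, 24, -64, 192, -3072/5, 2048, -49152/7, 24576, -262144/3, …
g: a_k = 0, 12, 0, -18, 0, 81/10, 0, -243/140, 0, 243/1120, …
Weyl lclm of L_f,L_g ⇒ L₀ (ord ≤ 4).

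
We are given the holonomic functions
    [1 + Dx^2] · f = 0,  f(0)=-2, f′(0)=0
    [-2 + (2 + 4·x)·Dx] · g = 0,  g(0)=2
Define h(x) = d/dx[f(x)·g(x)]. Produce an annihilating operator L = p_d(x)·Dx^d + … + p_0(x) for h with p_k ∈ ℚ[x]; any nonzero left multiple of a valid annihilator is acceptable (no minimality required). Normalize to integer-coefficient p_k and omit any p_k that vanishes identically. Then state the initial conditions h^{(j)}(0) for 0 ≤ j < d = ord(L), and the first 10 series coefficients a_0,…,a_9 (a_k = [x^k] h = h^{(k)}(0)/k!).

f: a_k = -2, 0, 1, 0, -1/12, 0, 1/360, 0, -1/20160, 0, …
g: a_k = 2, 2, -1, 1, -5/4, 7/4, -21/8, 33/8, -429/64, 715/64, …
Product ⇒ symmetric product L₀, ord ≤ 2.
Differentiate: ansatz ord ≤ ord L₀ ⇒ L.
L = (2 + 12·x + 16·x^2 + 8·x^3 + 4·x^4) + (1 - 6·x^2 - 4·x^3)·Dx + (1 + 5·x + 9·x^2 + 8·x^3 + 4·x^4)·Dx^2  (order 2).
h: a_k = -4, 8, 0, 16/3, -40/3, 368/15, -2072/45, 27424/315, -5784/35, 892928/2835, …
ICs: h(0) = -4, h′(0) = 8.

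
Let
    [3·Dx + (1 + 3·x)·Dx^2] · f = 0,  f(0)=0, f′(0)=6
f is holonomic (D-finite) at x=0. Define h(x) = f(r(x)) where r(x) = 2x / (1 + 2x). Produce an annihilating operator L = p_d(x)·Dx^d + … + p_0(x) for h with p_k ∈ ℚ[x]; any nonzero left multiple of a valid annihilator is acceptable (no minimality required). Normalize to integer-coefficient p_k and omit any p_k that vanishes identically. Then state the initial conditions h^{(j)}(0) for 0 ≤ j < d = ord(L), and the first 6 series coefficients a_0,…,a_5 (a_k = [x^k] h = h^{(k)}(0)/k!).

L = (10 + 32·x)·Dx + (1 + 10·x + 16·x^2)·Dx^2  (order 2).
h: a_k = 0, 12, -60, 336, -2040, 65472/5, …
ICs: h(0) = 0, h′(0) = 12.

f: a_k = 0, 6, -9, 18, -81/2, 486/5, …
L₀ from L_f via x↦r, Dx↦r'^{-1}Dx.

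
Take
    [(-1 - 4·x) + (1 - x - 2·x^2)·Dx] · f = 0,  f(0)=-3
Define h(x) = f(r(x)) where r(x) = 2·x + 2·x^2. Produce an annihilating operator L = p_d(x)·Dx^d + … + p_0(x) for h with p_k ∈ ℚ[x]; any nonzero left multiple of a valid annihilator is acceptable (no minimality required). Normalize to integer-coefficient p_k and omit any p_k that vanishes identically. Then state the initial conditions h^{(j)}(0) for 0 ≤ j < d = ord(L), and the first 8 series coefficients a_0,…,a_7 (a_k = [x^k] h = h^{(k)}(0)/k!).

f: a_k = -3, -3, -9, -15, -33, -63, -129, -255, …
L₀ from L_f via x↦r, Dx↦r'^{-1}Dx.
L = (2 + 20·x + 48·x^2 + 32·x^3) + (-1 + 2·x + 10·x^2 + 16·x^3 + 8·x^4)·Dx  (order 1).
h: a_k = -3, -6, -42, -192, -924, -4488, -21624, -104448, …
ICs: h(0) = -3.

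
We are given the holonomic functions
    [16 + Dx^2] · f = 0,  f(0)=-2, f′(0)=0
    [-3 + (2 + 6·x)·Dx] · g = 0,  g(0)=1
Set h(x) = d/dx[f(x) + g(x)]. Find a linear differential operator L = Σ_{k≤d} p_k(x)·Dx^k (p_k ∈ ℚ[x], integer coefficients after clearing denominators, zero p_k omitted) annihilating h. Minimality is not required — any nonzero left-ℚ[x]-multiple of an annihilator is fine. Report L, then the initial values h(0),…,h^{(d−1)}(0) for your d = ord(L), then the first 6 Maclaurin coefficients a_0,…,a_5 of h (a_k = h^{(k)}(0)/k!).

f: a_k = -2, 0, 16, 0, -64/3, 0, …
g: a_k = 1, 3/2, -9/8, 27/16, -405/128, 1701/256, …
f+g: L₀ = lclm(L_f,L_g), ord ≤ 2+1.
Differentiate: ansatz ord ≤ ord L₀ ⇒ L.
L = (-9552 - 18432·x - 27648·x^2) + (-2912 - 21024·x - 55296·x^2 - 55296·x^3)·Dx + (-597 - 1152·x - 1728·x^2)·Dx^2 + (-182 - 1314·x - 3456·x^2 - 3456·x^3)·Dx^3  (order 3).
h: a_k = 3/2, 119/4, 81/16, -9407/96, 8505/256, -164617/7680, …
ICs: h(0) = 3/2, h′(0) = 119/4, h′′(0) = 81/8.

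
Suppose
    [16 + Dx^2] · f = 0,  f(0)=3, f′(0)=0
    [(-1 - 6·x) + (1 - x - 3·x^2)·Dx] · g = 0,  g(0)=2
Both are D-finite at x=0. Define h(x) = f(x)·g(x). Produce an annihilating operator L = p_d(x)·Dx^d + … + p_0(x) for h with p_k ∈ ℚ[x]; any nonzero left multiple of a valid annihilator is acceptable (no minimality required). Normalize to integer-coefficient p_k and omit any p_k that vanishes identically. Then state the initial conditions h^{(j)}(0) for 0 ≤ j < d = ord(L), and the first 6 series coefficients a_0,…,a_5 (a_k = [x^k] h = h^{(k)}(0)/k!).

f: a_k = 3, 0, -24, 0, 32, 0, …
g: a_k = 2, 2, 8, 14, 38, 80, …
Sym-product of L_f,L_g gives L₀ (≤ ord 2).
L = (-10 + 16·x + 48·x^2) + (2 + 12·x)·Dx + (-1 + x + 3·x^2)·Dx^2  (order 2).
h: a_k = 6, 6, -24, -6, -14, -32, …
ICs: h(0) = 6, h′(0) = 6.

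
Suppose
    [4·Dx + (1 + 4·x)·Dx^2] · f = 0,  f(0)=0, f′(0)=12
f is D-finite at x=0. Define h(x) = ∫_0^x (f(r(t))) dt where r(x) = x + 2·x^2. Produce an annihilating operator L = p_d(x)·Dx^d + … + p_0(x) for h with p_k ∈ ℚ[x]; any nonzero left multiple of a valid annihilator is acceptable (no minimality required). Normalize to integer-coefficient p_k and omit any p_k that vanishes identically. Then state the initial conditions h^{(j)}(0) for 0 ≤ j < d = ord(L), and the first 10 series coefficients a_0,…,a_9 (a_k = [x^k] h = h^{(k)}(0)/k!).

f: a_k = 0, 12, -24, 64, -192, 3072/5, -2048, 49152/7, -24576, 262144/3, …
h₀=f(r): pull back L_f along r ⇒ L₀.
h=∫₀ˣh₀: take L = L₀·Dx.
L = (16·x + 32·x^2)·Dx^2 + (1 + 8·x + 24·x^2 + 32·x^3)·Dx^3  (order 3).
h: a_k = 0, 0, 6, 0, -8, 96/5, -128/5, 0, 768/7, -1024/3, …
ICs: h(0) = 0, h′(0) = 0, h′′(0) = 12.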